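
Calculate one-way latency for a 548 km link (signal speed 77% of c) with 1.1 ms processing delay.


Speed = 0.77 * 3e5 km/s = 231000 km/s
Propagation delay = 548 / 231000 = 0.0024 s = 2.3723 ms
Processing delay = 1.1 ms
Total one-way latency = 3.4723 ms


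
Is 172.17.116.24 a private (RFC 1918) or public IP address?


RFC 1918 private ranges:
  10.0.0.0/8 (10.0.0.0 - 10.255.255.255)
  172.16.0.0/12 (172.16.0.0 - 172.31.255.255)
  192.168.0.0/16 (192.168.0.0 - 192.168.255.255)
Private (in 172.16.0.0/12)


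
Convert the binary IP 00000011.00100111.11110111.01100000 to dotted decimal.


00000011 = 3
00100111 = 39
11110111 = 247
01100000 = 96
IP: 3.39.247.96


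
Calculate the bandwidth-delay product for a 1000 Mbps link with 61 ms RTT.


BDP = bandwidth * RTT
= 1000 Mbps * 61 ms
= 1000 * 1e6 * 61 / 1000 bits
= 61000000 bits
= 7625000 bytes
= 7446.2891 KB
BDP = 61000000 bits (7625000 bytes)


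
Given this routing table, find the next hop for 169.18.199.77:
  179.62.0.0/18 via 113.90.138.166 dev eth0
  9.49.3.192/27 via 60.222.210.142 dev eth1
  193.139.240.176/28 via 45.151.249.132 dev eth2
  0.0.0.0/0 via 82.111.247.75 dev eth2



Longest prefix match for 169.18.199.77:
  /18 179.62.0.0: no
  /27 9.49.3.192: no
  /28 193.139.240.176: no
  /0 0.0.0.0: MATCH
Selected: next-hop 82.111.247.75 via eth2 (matched /0)


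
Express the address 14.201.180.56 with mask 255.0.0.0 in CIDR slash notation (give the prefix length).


Binary: 11111111.00000000.00000000.00000000
Count leading 1s
Prefix: /8


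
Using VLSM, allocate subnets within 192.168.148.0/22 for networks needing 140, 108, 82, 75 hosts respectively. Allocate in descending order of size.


140 hosts -> /24 (254 usable): 192.168.148.0/24
108 hosts -> /25 (126 usable): 192.168.149.0/25
82 hosts -> /25 (126 usable): 192.168.149.128/25
75 hosts -> /25 (126 usable): 192.168.150.0/25
Allocation: 192.168.148.0/24 (140 hosts, 254 usable); 192.168.149.0/25 (108 hosts, 126 usable); 192.168.149.128/25 (82 hosts, 126 usable); 192.168.150.0/25 (75 hosts, 126 usable)


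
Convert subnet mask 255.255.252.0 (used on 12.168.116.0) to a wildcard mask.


Subnet mask: 255.255.252.0
Wildcard = 255.255.255.255 - subnet mask
255 - 255 = 0
255 - 255 = 0
255 - 252 = 3
255 - 0 = 255
Wildcard: 0.0.3.255


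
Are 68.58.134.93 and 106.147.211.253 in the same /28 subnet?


Mask: 255.255.255.240
68.58.134.93 AND mask = 68.58.134.80
106.147.211.253 AND mask = 106.147.211.240
No, different subnets (68.58.134.80 vs 106.147.211.240)


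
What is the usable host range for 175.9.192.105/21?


Network: 175.9.192.0
Broadcast: 175.9.199.255
First usable = network + 1
Last usable = broadcast - 1
Range: 175.9.192.1 to 175.9.199.254


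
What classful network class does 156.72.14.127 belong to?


First octet: 156
Binary: 10011100
10xxxxxx -> Class B (128-191)
Class B, default mask 255.255.0.0 (/16)


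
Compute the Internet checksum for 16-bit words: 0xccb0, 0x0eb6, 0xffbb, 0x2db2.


Sum all words (with carry folding):
+ 0xccb0 = 0xccb0
+ 0x0eb6 = 0xdb66
+ 0xffbb = 0xdb22
+ 0x2db2 = 0x08d5
One's complement: ~0x08d5
Checksum = 0xf72a


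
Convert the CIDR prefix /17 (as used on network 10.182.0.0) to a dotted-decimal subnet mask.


/17 means 17 network bits, 15 host bits
Binary: 11111111111111111000000000000000
Mask: 255.255.128.0


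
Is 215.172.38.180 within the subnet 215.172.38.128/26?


Subnet network: 215.172.38.128
Test IP AND mask: 215.172.38.128
Yes, 215.172.38.180 is in 215.172.38.128/26


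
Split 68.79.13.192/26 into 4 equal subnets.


New prefix = 26 + 2 = 28
Each subnet has 16 addresses
  68.79.13.192/28
  68.79.13.208/28
  68.79.13.224/28
  68.79.13.240/28
Subnets: 68.79.13.192/28, 68.79.13.208/28, 68.79.13.224/28, 68.79.13.240/28


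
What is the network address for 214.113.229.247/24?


IP:   11010110.01110001.11100101.11110111
Mask: 11111111.11111111.11111111.00000000
AND operation:
Net:  11010110.01110001.11100101.00000000
Network: 214.113.229.0/24


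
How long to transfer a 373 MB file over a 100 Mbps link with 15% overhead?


Effective throughput = 100 * (1 - 15/100) = 85 Mbps
File size in Mb = 373 * 8 = 2984 Mb
Time = 2984 / 85
Time = 35.1059 seconds


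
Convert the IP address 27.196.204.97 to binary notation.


27 = 00011011
196 = 11000100
204 = 11001100
97 = 01100001
Binary: 00011011.11000100.11001100.01100001


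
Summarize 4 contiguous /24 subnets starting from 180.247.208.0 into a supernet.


Original prefix: /24
Number of subnets: 4 = 2^2
New prefix = 24 - 2 = 22
Supernet: 180.247.208.0/22


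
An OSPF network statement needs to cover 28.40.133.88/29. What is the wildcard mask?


Subnet mask: 255.255.255.248
Wildcard = 255.255.255.255 - subnet mask
255 - 255 = 0
255 - 255 = 0
255 - 255 = 0
255 - 248 = 7
Wildcard: 0.0.0.7


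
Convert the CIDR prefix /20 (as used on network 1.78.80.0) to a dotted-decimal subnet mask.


/20 means 20 network bits, 12 host bits
Binary: 11111111111111111111000000000000
Mask: 255.255.240.0


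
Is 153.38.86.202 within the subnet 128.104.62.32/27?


Subnet network: 128.104.62.32
Test IP AND mask: 153.38.86.192
No, 153.38.86.202 is not in 128.104.62.32/27


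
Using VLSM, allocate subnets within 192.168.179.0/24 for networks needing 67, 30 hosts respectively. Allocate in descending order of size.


67 hosts -> /25 (126 usable): 192.168.179.0/25
30 hosts -> /27 (30 usable): 192.168.179.128/27
Allocation: 192.168.179.0/25 (67 hosts, 126 usable); 192.168.179.128/27 (30 hosts, 30 usable)


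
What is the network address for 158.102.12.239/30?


IP:   10011110.01100110.00001100.11101111
Mask: 11111111.11111111.11111111.11111100
AND operation:
Net:  10011110.01100110.00001100.11101100
Network: 158.102.12.236/30


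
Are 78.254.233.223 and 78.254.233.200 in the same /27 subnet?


Mask: 255.255.255.224
78.254.233.223 AND mask = 78.254.233.192
78.254.233.200 AND mask = 78.254.233.192
Yes, same subnet (78.254.233.192)


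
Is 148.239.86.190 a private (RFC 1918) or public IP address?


RFC 1918 private ranges:
  10.0.0.0/8 (10.0.0.0 - 10.255.255.255)
  172.16.0.0/12 (172.16.0.0 - 172.31.255.255)
  192.168.0.0/16 (192.168.0.0 - 192.168.255.255)
Public (not in any RFC 1918 range)


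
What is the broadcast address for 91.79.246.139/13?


Network: 91.72.0.0/13
Host bits = 19
Set all host bits to 1:
Broadcast: 91.79.255.255


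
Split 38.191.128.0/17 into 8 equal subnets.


New prefix = 17 + 3 = 20
Each subnet has 4096 addresses
  38.191.128.0/20
  38.191.144.0/20
  38.191.160.0/20
  38.191.176.0/20
  38.191.192.0/20
  38.191.208.0/20
  38.191.224.0/20
  38.191.240.0/20
Subnets: 38.191.128.0/20, 38.191.144.0/20, 38.191.160.0/20, 38.191.176.0/20, 38.191.192.0/20, 38.191.208.0/20, 38.191.224.0/20, 38.191.240.0/20


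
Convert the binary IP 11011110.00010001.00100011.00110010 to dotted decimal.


11011110 = 222
00010001 = 17
00100011 = 35
00110010 = 50
IP: 222.17.35.50


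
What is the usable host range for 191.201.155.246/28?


Network: 191.201.155.240
Broadcast: 191.201.155.255
First usable = network + 1
Last usable = broadcast - 1
Range: 191.201.155.241 to 191.201.155.254


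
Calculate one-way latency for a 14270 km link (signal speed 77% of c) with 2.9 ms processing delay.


Speed = 0.77 * 3e5 km/s = 231000 km/s
Propagation delay = 14270 / 231000 = 0.0618 s = 61.7749 ms
Processing delay = 2.9 ms
Total one-way latency = 64.6749 ms


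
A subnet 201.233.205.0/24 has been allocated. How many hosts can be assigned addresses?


Host bits = 32 - 24 = 8
Total addresses = 2^8 = 256
Usable = total - 2 (network and broadcast)
Usable hosts: 254


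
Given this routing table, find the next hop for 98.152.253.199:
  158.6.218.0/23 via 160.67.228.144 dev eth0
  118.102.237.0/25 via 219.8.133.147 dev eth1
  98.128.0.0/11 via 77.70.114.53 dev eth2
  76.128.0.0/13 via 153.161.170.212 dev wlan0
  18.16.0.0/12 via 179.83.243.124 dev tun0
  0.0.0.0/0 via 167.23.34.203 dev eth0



Longest prefix match for 98.152.253.199:
  /23 158.6.218.0: no
  /25 118.102.237.0: no
  /11 98.128.0.0: MATCH
  /13 76.128.0.0: no
  /12 18.16.0.0: no
  /0 0.0.0.0: MATCH
Selected: next-hop 77.70.114.53 via eth2 (matched /11)


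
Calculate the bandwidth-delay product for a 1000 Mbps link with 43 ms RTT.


BDP = bandwidth * RTT
= 1000 Mbps * 43 ms
= 1000 * 1e6 * 43 / 1000 bits
= 43000000 bits
= 5375000 bytes
= 5249.0234 KB
BDP = 43000000 bits (5375000 bytes)


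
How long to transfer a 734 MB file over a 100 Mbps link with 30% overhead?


Effective throughput = 100 * (1 - 30/100) = 70 Mbps
File size in Mb = 734 * 8 = 5872 Mb
Time = 5872 / 70
Time = 83.8857 seconds


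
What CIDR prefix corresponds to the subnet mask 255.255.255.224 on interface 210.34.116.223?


Binary: 11111111.11111111.11111111.11100000
Count leading 1s
Prefix: /27


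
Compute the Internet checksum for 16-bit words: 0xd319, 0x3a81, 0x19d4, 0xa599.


Sum all words (with carry folding):
+ 0xd319 = 0xd319
+ 0x3a81 = 0x0d9b
+ 0x19d4 = 0x276f
+ 0xa599 = 0xcd08
One's complement: ~0xcd08
Checksum = 0x32f7


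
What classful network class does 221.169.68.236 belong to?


First octet: 221
Binary: 11011101
110xxxxx -> Class C (192-223)
Class C, default mask 255.255.255.0 (/24)


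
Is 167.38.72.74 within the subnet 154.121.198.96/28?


Subnet network: 154.121.198.96
Test IP AND mask: 167.38.72.64
No, 167.38.72.74 is not in 154.121.198.96/28


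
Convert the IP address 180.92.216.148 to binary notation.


180 = 10110100
92 = 01011100
216 = 11011000
148 = 10010100
Binary: 10110100.01011100.11011000.10010100


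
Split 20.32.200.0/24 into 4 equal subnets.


New prefix = 24 + 2 = 26
Each subnet has 64 addresses
  20.32.200.0/26
  20.32.200.64/26
  20.32.200.128/26
  20.32.200.192/26
Subnets: 20.32.200.0/26, 20.32.200.64/26, 20.32.200.128/26, 20.32.200.192/26


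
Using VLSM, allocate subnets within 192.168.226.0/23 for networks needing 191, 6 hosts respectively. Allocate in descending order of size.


191 hosts -> /24 (254 usable): 192.168.226.0/24
6 hosts -> /29 (6 usable): 192.168.227.0/29
Allocation: 192.168.226.0/24 (191 hosts, 254 usable); 192.168.227.0/29 (6 hosts, 6 usable)


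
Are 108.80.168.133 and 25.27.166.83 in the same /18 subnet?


Mask: 255.255.192.0
108.80.168.133 AND mask = 108.80.128.0
25.27.166.83 AND mask = 25.27.128.0
No, different subnets (108.80.128.0 vs 25.27.128.0)


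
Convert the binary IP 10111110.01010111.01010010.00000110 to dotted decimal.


10111110 = 190
01010111 = 87
01010010 = 82
00000110 = 6
IP: 190.87.82.6


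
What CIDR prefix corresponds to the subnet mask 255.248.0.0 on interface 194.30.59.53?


Binary: 11111111.11111000.00000000.00000000
Count leading 1s
Prefix: /13


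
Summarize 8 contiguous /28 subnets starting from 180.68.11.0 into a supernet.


Original prefix: /28
Number of subnets: 8 = 2^3
New prefix = 28 - 3 = 25
Supernet: 180.68.11.0/25


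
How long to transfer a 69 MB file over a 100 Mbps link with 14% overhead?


Effective throughput = 100 * (1 - 14/100) = 86 Mbps
File size in Mb = 69 * 8 = 552 Mb
Time = 552 / 86
Time = 6.4186 seconds


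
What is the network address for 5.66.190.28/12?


IP:   00000101.01000010.10111110.00011100
Mask: 11111111.11110000.00000000.00000000
AND operation:
Net:  00000101.01000000.00000000.00000000
Network: 5.64.0.0/12


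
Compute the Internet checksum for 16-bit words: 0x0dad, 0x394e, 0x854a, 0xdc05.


Sum all words (with carry folding):
+ 0x0dad = 0x0dad
+ 0x394e = 0x46fb
+ 0x854a = 0xcc45
+ 0xdc05 = 0xa84b
One's complement: ~0xa84b
Checksum = 0x57b4


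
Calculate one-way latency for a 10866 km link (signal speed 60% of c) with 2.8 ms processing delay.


Speed = 0.6 * 3e5 km/s = 180000 km/s
Propagation delay = 10866 / 180000 = 0.0604 s = 60.3667 ms
Processing delay = 2.8 ms
Total one-way latency = 63.1667 ms


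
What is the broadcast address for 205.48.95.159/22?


Network: 205.48.92.0/22
Host bits = 10
Set all host bits to 1:
Broadcast: 205.48.95.255


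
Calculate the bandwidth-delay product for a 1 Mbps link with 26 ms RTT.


BDP = bandwidth * RTT
= 1 Mbps * 26 ms
= 1 * 1e6 * 26 / 1000 bits
= 26000 bits
= 3250 bytes
= 3.1738 KB
BDP = 26000 bits (3250 bytes)


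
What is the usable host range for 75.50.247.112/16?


Network: 75.50.0.0
Broadcast: 75.50.255.255
First usable = network + 1
Last usable = broadcast - 1
Range: 75.50.0.1 to 75.50.255.254


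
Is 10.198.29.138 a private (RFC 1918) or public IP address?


RFC 1918 private ranges:
  10.0.0.0/8 (10.0.0.0 - 10.255.255.255)
  172.16.0.0/12 (172.16.0.0 - 172.31.255.255)
  192.168.0.0/16 (192.168.0.0 - 192.168.255.255)
Private (in 10.0.0.0/8)


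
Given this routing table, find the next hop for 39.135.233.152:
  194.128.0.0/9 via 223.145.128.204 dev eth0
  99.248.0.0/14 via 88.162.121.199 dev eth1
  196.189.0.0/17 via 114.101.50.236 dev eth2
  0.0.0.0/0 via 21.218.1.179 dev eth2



Longest prefix match for 39.135.233.152:
  /9 194.128.0.0: no
  /14 99.248.0.0: no
  /17 196.189.0.0: no
  /0 0.0.0.0: MATCH
Selected: next-hop 21.218.1.179 via eth2 (matched /0)


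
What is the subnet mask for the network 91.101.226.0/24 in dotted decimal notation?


/24 means 24 network bits, 8 host bits
Binary: 11111111111111111111111100000000
Mask: 255.255.255.0


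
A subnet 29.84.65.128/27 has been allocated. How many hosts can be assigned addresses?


Host bits = 32 - 27 = 5
Total addresses = 2^5 = 32
Usable = total - 2 (network and broadcast)
Usable hosts: 30


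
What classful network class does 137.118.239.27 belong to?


First octet: 137
Binary: 10001001
10xxxxxx -> Class B (128-191)
Class B, default mask 255.255.0.0 (/16)


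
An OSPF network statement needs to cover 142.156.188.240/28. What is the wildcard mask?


Subnet mask: 255.255.255.240
Wildcard = 255.255.255.255 - subnet mask
255 - 255 = 0
255 - 255 = 0
255 - 255 = 0
255 - 240 = 15
Wildcard: 0.0.0.15


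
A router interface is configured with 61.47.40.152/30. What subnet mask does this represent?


/30 means 30 network bits, 2 host bits
Binary: 11111111111111111111111111111100
Mask: 255.255.255.252


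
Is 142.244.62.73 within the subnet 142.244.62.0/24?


Subnet network: 142.244.62.0
Test IP AND mask: 142.244.62.0
Yes, 142.244.62.73 is in 142.244.62.0/24


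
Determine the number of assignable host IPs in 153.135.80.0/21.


Host bits = 32 - 21 = 11
Total addresses = 2^11 = 2048
Usable = total - 2 (network and broadcast)
Usable hosts: 2046


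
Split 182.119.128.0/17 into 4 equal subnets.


New prefix = 17 + 2 = 19
Each subnet has 8192 addresses
  182.119.128.0/19
  182.119.160.0/19
  182.119.192.0/19
  182.119.224.0/19
Subnets: 182.119.128.0/19, 182.119.160.0/19, 182.119.192.0/19, 182.119.224.0/19


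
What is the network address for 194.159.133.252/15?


IP:   11000010.10011111.10000101.11111100
Mask: 11111111.11111110.00000000.00000000
AND operation:
Net:  11000010.10011110.00000000.00000000
Network: 194.158.0.0/15


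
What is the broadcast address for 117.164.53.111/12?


Network: 117.160.0.0/12
Host bits = 20
Set all host bits to 1:
Broadcast: 117.175.255.255


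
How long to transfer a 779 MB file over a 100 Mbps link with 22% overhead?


Effective throughput = 100 * (1 - 22/100) = 78 Mbps
File size in Mb = 779 * 8 = 6232 Mb
Time = 6232 / 78
Time = 79.8974 seconds


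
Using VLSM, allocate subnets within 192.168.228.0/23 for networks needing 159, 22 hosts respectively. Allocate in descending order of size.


159 hosts -> /24 (254 usable): 192.168.228.0/24
22 hosts -> /27 (30 usable): 192.168.229.0/27
Allocation: 192.168.228.0/24 (159 hosts, 254 usable); 192.168.229.0/27 (22 hosts, 30 usable)


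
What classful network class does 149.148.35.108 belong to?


First octet: 149
Binary: 10010101
10xxxxxx -> Class B (128-191)
Class B, default mask 255.255.0.0 (/16)


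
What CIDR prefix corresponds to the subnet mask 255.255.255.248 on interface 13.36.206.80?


Binary: 11111111.11111111.11111111.11111000
Count leading 1s
Prefix: /29


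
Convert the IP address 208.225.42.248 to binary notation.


208 = 11010000
225 = 11100001
42 = 00101010
248 = 11111000
Binary: 11010000.11100001.00101010.11111000


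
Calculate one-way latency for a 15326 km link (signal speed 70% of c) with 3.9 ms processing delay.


Speed = 0.7 * 3e5 km/s = 210000 km/s
Propagation delay = 15326 / 210000 = 0.073 s = 72.981 ms
Processing delay = 3.9 ms
Total one-way latency = 76.881 ms


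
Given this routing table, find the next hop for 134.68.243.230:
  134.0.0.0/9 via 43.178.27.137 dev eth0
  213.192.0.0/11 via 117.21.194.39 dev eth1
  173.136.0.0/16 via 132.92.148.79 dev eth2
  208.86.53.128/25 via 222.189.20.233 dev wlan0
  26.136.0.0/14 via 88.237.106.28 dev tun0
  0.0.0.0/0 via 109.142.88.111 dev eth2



Longest prefix match for 134.68.243.230:
  /9 134.0.0.0: MATCH
  /11 213.192.0.0: no
  /16 173.136.0.0: no
  /25 208.86.53.128: no
  /14 26.136.0.0: no
  /0 0.0.0.0: MATCH
Selected: next-hop 43.178.27.137 via eth0 (matched /9)


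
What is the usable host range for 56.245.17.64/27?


Network: 56.245.17.64
Broadcast: 56.245.17.95
First usable = network + 1
Last usable = broadcast - 1
Range: 56.245.17.65 to 56.245.17.94


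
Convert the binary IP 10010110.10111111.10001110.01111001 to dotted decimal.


10010110 = 150
10111111 = 191
10001110 = 142
01111001 = 121
IP: 150.191.142.121


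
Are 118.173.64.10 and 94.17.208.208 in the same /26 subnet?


Mask: 255.255.255.192
118.173.64.10 AND mask = 118.173.64.0
94.17.208.208 AND mask = 94.17.208.192
No, different subnets (118.173.64.0 vs 94.17.208.192)


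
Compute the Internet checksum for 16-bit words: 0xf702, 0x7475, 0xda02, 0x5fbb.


Sum all words (with carry folding):
+ 0xf702 = 0xf702
+ 0x7475 = 0x6b78
+ 0xda02 = 0x457b
+ 0x5fbb = 0xa536
One's complement: ~0xa536
Checksum = 0x5ac9


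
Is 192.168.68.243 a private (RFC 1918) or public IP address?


RFC 1918 private ranges:
  10.0.0.0/8 (10.0.0.0 - 10.255.255.255)
  172.16.0.0/12 (172.16.0.0 - 172.31.255.255)
  192.168.0.0/16 (192.168.0.0 - 192.168.255.255)
Private (in 192.168.0.0/16)


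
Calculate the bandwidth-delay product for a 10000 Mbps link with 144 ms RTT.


BDP = bandwidth * RTT
= 10000 Mbps * 144 ms
= 10000 * 1e6 * 144 / 1000 bits
= 1440000000 bits
= 180000000 bytes
= 175781.25 KB
BDP = 1440000000 bits (180000000 bytes)


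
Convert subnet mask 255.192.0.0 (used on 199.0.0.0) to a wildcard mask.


Subnet mask: 255.192.0.0
Wildcard = 255.255.255.255 - subnet mask
255 - 255 = 0
255 - 192 = 63
255 - 0 = 255
255 - 0 = 255
Wildcard: 0.63.255.255


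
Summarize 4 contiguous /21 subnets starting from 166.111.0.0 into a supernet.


Original prefix: /21
Number of subnets: 4 = 2^2
New prefix = 21 - 2 = 19
Supernet: 166.111.0.0/19


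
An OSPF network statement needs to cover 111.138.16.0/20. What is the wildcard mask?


Subnet mask: 255.255.240.0
Wildcard = 255.255.255.255 - subnet mask
255 - 255 = 0
255 - 255 = 0
255 - 240 = 15
255 - 0 = 255
Wildcard: 0.0.15.255


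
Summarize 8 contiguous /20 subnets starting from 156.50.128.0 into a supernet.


Original prefix: /20
Number of subnets: 8 = 2^3
New prefix = 20 - 3 = 17
Supernet: 156.50.128.0/17


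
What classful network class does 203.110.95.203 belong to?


First octet: 203
Binary: 11001011
110xxxxx -> Class C (192-223)
Class C, default mask 255.255.255.0 (/24)


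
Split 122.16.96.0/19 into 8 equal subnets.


New prefix = 19 + 3 = 22
Each subnet has 1024 addresses
  122.16.96.0/22
  122.16.100.0/22
  122.16.104.0/22
  122.16.108.0/22
  122.16.112.0/22
  122.16.116.0/22
  122.16.120.0/22
  122.16.124.0/22
Subnets: 122.16.96.0/22, 122.16.100.0/22, 122.16.104.0/22, 122.16.108.0/22, 122.16.112.0/22, 122.16.116.0/22, 122.16.120.0/22, 122.16.124.0/22


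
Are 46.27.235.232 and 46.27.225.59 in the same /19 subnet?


Mask: 255.255.224.0
46.27.235.232 AND mask = 46.27.224.0
46.27.225.59 AND mask = 46.27.224.0
Yes, same subnet (46.27.224.0)


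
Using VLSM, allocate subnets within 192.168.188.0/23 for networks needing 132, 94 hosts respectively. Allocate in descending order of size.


132 hosts -> /24 (254 usable): 192.168.188.0/24
94 hosts -> /25 (126 usable): 192.168.189.0/25
Allocation: 192.168.188.0/24 (132 hosts, 254 usable); 192.168.189.0/25 (94 hosts, 126 usable)


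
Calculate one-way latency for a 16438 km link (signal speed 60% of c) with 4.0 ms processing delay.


Speed = 0.6 * 3e5 km/s = 180000 km/s
Propagation delay = 16438 / 180000 = 0.0913 s = 91.3222 ms
Processing delay = 4.0 ms
Total one-way latency = 95.3222 ms


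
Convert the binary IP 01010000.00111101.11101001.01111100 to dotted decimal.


01010000 = 80
00111101 = 61
11101001 = 233
01111100 = 124
IP: 80.61.233.124


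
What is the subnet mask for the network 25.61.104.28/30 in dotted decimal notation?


/30 means 30 network bits, 2 host bits
Binary: 11111111111111111111111111111100
Mask: 255.255.255.252


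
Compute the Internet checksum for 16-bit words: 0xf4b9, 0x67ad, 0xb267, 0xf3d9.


Sum all words (with carry folding):
+ 0xf4b9 = 0xf4b9
+ 0x67ad = 0x5c67
+ 0xb267 = 0x0ecf
+ 0xf3d9 = 0x02a9
One's complement: ~0x02a9
Checksum = 0xfd56


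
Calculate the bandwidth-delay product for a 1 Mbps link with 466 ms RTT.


BDP = bandwidth * RTT
= 1 Mbps * 466 ms
= 1 * 1e6 * 466 / 1000 bits
= 466000 bits
= 58250 bytes
= 56.8848 KB
BDP = 466000 bits (58250 bytes)


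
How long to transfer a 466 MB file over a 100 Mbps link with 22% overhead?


Effective throughput = 100 * (1 - 22/100) = 78 Mbps
File size in Mb = 466 * 8 = 3728 Mb
Time = 3728 / 78
Time = 47.7949 seconds


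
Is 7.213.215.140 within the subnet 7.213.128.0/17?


Subnet network: 7.213.128.0
Test IP AND mask: 7.213.128.0
Yes, 7.213.215.140 is in 7.213.128.0/17


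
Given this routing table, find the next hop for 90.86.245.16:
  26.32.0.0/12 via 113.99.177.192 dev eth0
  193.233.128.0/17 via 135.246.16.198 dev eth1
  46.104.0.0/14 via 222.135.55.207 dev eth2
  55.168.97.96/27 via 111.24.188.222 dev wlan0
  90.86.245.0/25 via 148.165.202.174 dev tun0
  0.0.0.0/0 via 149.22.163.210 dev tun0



Longest prefix match for 90.86.245.16:
  /12 26.32.0.0: no
  /17 193.233.128.0: no
  /14 46.104.0.0: no
  /27 55.168.97.96: no
  /25 90.86.245.0: MATCH
  /0 0.0.0.0: MATCH
Selected: next-hop 148.165.202.174 via tun0 (matched /25)


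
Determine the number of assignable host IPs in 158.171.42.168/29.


Host bits = 32 - 29 = 3
Total addresses = 2^3 = 8
Usable = total - 2 (network and broadcast)
Usable hosts: 6


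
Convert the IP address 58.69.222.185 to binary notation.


58 = 00111010
69 = 01000101
222 = 11011110
185 = 10111001
Binary: 00111010.01000101.11011110.10111001


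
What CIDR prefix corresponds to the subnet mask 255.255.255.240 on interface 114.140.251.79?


Binary: 11111111.11111111.11111111.11110000
Count leading 1s
Prefix: /28


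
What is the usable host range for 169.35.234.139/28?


Network: 169.35.234.128
Broadcast: 169.35.234.143
First usable = network + 1
Last usable = broadcast - 1
Range: 169.35.234.129 to 169.35.234.142


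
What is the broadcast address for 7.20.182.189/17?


Network: 7.20.128.0/17
Host bits = 15
Set all host bits to 1:
Broadcast: 7.20.255.255


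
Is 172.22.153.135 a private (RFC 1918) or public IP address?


RFC 1918 private ranges:
  10.0.0.0/8 (10.0.0.0 - 10.255.255.255)
  172.16.0.0/12 (172.16.0.0 - 172.31.255.255)
  192.168.0.0/16 (192.168.0.0 - 192.168.255.255)
Private (in 172.16.0.0/12)


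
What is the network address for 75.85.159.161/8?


IP:   01001011.01010101.10011111.10100001
Mask: 11111111.00000000.00000000.00000000
AND operation:
Net:  01001011.00000000.00000000.00000000
Network: 75.0.0.0/8


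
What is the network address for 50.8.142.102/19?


IP:   00110010.00001000.10001110.01100110
Mask: 11111111.11111111.11100000.00000000
AND operation:
Net:  00110010.00001000.10000000.00000000
Network: 50.8.128.0/19


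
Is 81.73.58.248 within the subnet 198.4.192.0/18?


Subnet network: 198.4.192.0
Test IP AND mask: 81.73.0.0
No, 81.73.58.248 is not in 198.4.192.0/18


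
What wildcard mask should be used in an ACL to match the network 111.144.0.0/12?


Subnet mask: 255.240.0.0
Wildcard = 255.255.255.255 - subnet mask
255 - 255 = 0
255 - 240 = 15
255 - 0 = 255
255 - 0 = 255
Wildcard: 0.15.255.255


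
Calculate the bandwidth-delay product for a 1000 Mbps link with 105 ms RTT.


BDP = bandwidth * RTT
= 1000 Mbps * 105 ms
= 1000 * 1e6 * 105 / 1000 bits
= 105000000 bits
= 13125000 bytes
= 12817.3828 KB
BDP = 105000000 bits (13125000 bytes)


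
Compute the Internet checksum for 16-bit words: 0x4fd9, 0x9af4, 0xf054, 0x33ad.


Sum all words (with carry folding):
+ 0x4fd9 = 0x4fd9
+ 0x9af4 = 0xeacd
+ 0xf054 = 0xdb22
+ 0x33ad = 0x0ed0
One's complement: ~0x0ed0
Checksum = 0xf12f


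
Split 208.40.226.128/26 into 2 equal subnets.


New prefix = 26 + 1 = 27
Each subnet has 32 addresses
  208.40.226.128/27
  208.40.226.160/27
Subnets: 208.40.226.128/27, 208.40.226.160/27


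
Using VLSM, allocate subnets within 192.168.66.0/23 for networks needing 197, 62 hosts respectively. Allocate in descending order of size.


197 hosts -> /24 (254 usable): 192.168.66.0/24
62 hosts -> /26 (62 usable): 192.168.67.0/26
Allocation: 192.168.66.0/24 (197 hosts, 254 usable); 192.168.67.0/26 (62 hosts, 62 usable)


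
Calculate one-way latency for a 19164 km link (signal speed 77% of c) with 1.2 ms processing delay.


Speed = 0.77 * 3e5 km/s = 231000 km/s
Propagation delay = 19164 / 231000 = 0.083 s = 82.961 ms
Processing delay = 1.2 ms
Total one-way latency = 84.161 ms


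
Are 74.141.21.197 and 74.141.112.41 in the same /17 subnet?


Mask: 255.255.128.0
74.141.21.197 AND mask = 74.141.0.0
74.141.112.41 AND mask = 74.141.0.0
Yes, same subnet (74.141.0.0)


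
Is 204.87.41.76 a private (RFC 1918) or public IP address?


RFC 1918 private ranges:
  10.0.0.0/8 (10.0.0.0 - 10.255.255.255)
  172.16.0.0/12 (172.16.0.0 - 172.31.255.255)
  192.168.0.0/16 (192.168.0.0 - 192.168.255.255)
Public (not in any RFC 1918 range)


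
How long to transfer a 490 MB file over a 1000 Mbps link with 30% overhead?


Effective throughput = 1000 * (1 - 30/100) = 700 Mbps
File size in Mb = 490 * 8 = 3920 Mb
Time = 3920 / 700
Time = 5.6 seconds


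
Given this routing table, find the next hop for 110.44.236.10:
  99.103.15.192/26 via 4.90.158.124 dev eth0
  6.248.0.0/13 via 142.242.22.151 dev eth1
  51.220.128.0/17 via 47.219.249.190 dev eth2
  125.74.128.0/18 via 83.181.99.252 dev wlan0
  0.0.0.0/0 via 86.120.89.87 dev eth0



Longest prefix match for 110.44.236.10:
  /26 99.103.15.192: no
  /13 6.248.0.0: no
  /17 51.220.128.0: no
  /18 125.74.128.0: no
  /0 0.0.0.0: MATCH
Selected: next-hop 86.120.89.87 via eth0 (matched /0)


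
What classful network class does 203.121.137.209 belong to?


First octet: 203
Binary: 11001011
110xxxxx -> Class C (192-223)
Class C, default mask 255.255.255.0 (/24)


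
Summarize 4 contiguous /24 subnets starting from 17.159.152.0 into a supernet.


Original prefix: /24
Number of subnets: 4 = 2^2
New prefix = 24 - 2 = 22
Supernet: 17.159.152.0/22


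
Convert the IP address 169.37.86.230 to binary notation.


169 = 10101001
37 = 00100101
86 = 01010110
230 = 11100110
Binary: 10101001.00100101.01010110.11100110


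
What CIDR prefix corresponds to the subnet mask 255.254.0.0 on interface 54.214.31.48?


Binary: 11111111.11111110.00000000.00000000
Count leading 1s
Prefix: /15


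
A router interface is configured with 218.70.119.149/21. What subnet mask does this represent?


/21 means 21 network bits, 11 host bits
Binary: 11111111111111111111100000000000
Mask: 255.255.248.0


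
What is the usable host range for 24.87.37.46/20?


Network: 24.87.32.0
Broadcast: 24.87.47.255
First usable = network + 1
Last usable = broadcast - 1
Range: 24.87.32.1 to 24.87.47.254


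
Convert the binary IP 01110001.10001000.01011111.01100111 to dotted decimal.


01110001 = 113
10001000 = 136
01011111 = 95
01100111 = 103
IP: 113.136.95.103


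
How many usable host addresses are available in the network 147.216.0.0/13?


Host bits = 32 - 13 = 19
Total addresses = 2^19 = 524288
Usable = total - 2 (network and broadcast)
Usable hosts: 524286


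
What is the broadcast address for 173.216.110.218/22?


Network: 173.216.108.0/22
Host bits = 10
Set all host bits to 1:
Broadcast: 173.216.111.255


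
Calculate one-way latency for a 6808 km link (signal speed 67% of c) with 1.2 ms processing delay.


Speed = 0.67 * 3e5 km/s = 201000 km/s
Propagation delay = 6808 / 201000 = 0.0339 s = 33.8706 ms
Processing delay = 1.2 ms
Total one-way latency = 35.0706 ms


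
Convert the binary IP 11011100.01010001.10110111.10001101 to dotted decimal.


11011100 = 220
01010001 = 81
10110111 = 183
10001101 = 141
IP: 220.81.183.141


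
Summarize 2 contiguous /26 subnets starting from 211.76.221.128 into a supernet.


Original prefix: /26
Number of subnets: 2 = 2^1
New prefix = 26 - 1 = 25
Supernet: 211.76.221.128/25


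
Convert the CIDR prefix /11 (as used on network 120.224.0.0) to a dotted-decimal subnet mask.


/11 means 11 network bits, 21 host bits
Binary: 11111111111000000000000000000000
Mask: 255.224.0.0


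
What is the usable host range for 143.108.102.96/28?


Network: 143.108.102.96
Broadcast: 143.108.102.111
First usable = network + 1
Last usable = broadcast - 1
Range: 143.108.102.97 to 143.108.102.110


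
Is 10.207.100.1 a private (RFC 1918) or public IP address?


RFC 1918 private ranges:
  10.0.0.0/8 (10.0.0.0 - 10.255.255.255)
  172.16.0.0/12 (172.16.0.0 - 172.31.255.255)
  192.168.0.0/16 (192.168.0.0 - 192.168.255.255)
Private (in 10.0.0.0/8)


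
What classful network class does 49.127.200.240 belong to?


First octet: 49
Binary: 00110001
0xxxxxxx -> Class A (1-126)
Class A, default mask 255.0.0.0 (/8)


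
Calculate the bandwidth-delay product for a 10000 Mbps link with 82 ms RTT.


BDP = bandwidth * RTT
= 10000 Mbps * 82 ms
= 10000 * 1e6 * 82 / 1000 bits
= 820000000 bits
= 102500000 bytes
= 100097.6562 KB
BDP = 820000000 bits (102500000 bytes)


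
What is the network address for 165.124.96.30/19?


IP:   10100101.01111100.01100000.00011110
Mask: 11111111.11111111.11100000.00000000
AND operation:
Net:  10100101.01111100.01100000.00000000
Network: 165.124.96.0/19


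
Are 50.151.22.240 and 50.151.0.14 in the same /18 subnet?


Mask: 255.255.192.0
50.151.22.240 AND mask = 50.151.0.0
50.151.0.14 AND mask = 50.151.0.0
Yes, same subnet (50.151.0.0)


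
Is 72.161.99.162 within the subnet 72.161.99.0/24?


Subnet network: 72.161.99.0
Test IP AND mask: 72.161.99.0
Yes, 72.161.99.162 is in 72.161.99.0/24


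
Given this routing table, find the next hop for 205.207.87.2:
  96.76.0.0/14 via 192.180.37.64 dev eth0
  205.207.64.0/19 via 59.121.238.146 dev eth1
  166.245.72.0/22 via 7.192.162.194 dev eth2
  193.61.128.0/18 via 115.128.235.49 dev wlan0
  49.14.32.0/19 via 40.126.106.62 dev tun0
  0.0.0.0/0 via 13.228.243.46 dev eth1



Longest prefix match for 205.207.87.2:
  /14 96.76.0.0: no
  /19 205.207.64.0: MATCH
  /22 166.245.72.0: no
  /18 193.61.128.0: no
  /19 49.14.32.0: no
  /0 0.0.0.0: MATCH
Selected: next-hop 59.121.238.146 via eth1 (matched /19)


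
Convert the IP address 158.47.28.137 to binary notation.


158 = 10011110
47 = 00101111
28 = 00011100
137 = 10001001
Binary: 10011110.00101111.00011100.10001001


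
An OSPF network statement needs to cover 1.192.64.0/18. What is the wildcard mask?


Subnet mask: 255.255.192.0
Wildcard = 255.255.255.255 - subnet mask
255 - 255 = 0
255 - 255 = 0
255 - 192 = 63
255 - 0 = 255
Wildcard: 0.0.63.255


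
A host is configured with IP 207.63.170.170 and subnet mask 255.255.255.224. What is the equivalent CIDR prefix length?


Binary: 11111111.11111111.11111111.11100000
Count leading 1s
Prefix: /27


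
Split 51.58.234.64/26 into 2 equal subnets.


New prefix = 26 + 1 = 27
Each subnet has 32 addresses
  51.58.234.64/27
  51.58.234.96/27
Subnets: 51.58.234.64/27, 51.58.234.96/27


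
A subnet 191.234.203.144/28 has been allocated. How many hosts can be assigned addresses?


Host bits = 32 - 28 = 4
Total addresses = 2^4 = 16
Usable = total - 2 (network and broadcast)
Usable hosts: 14


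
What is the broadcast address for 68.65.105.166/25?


Network: 68.65.105.128/25
Host bits = 7
Set all host bits to 1:
Broadcast: 68.65.105.255


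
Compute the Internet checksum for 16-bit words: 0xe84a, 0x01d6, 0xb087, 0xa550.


Sum all words (with carry folding):
+ 0xe84a = 0xe84a
+ 0x01d6 = 0xea20
+ 0xb087 = 0x9aa8
+ 0xa550 = 0x3ff9
One's complement: ~0x3ff9
Checksum = 0xc006


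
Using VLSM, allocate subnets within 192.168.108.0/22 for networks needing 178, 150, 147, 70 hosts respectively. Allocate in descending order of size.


178 hosts -> /24 (254 usable): 192.168.108.0/24
150 hosts -> /24 (254 usable): 192.168.109.0/24
147 hosts -> /24 (254 usable): 192.168.110.0/24
70 hosts -> /25 (126 usable): 192.168.111.0/25
Allocation: 192.168.108.0/24 (178 hosts, 254 usable); 192.168.109.0/24 (150 hosts, 254 usable); 192.168.110.0/24 (147 hosts, 254 usable); 192.168.111.0/25 (70 hosts, 126 usable)


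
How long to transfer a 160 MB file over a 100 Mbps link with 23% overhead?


Effective throughput = 100 * (1 - 23/100) = 77 Mbps
File size in Mb = 160 * 8 = 1280 Mb
Time = 1280 / 77
Time = 16.6234 seconds


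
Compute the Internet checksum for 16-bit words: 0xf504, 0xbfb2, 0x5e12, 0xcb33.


Sum all words (with carry folding):
+ 0xf504 = 0xf504
+ 0xbfb2 = 0xb4b7
+ 0x5e12 = 0x12ca
+ 0xcb33 = 0xddfd
One's complement: ~0xddfd
Checksum = 0x2202


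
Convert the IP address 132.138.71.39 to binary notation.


132 = 10000100
138 = 10001010
71 = 01000111
39 = 00100111
Binary: 10000100.10001010.01000111.00100111


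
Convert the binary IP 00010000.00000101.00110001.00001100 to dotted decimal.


00010000 = 16
00000101 = 5
00110001 = 49
00001100 = 12
IP: 16.5.49.12


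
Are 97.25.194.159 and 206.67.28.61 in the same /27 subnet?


Mask: 255.255.255.224
97.25.194.159 AND mask = 97.25.194.128
206.67.28.61 AND mask = 206.67.28.32
No, different subnets (97.25.194.128 vs 206.67.28.32)


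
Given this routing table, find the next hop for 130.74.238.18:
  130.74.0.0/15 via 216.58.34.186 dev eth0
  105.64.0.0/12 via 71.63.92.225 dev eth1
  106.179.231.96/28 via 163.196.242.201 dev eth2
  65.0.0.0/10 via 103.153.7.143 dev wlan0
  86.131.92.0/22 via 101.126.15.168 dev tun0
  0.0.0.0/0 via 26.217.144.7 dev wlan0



Longest prefix match for 130.74.238.18:
  /15 130.74.0.0: MATCH
  /12 105.64.0.0: no
  /28 106.179.231.96: no
  /10 65.0.0.0: no
  /22 86.131.92.0: no
  /0 0.0.0.0: MATCH
Selected: next-hop 216.58.34.186 via eth0 (matched /15)


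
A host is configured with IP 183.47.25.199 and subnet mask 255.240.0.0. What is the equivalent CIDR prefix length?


Binary: 11111111.11110000.00000000.00000000
Count leading 1s
Prefix: /12


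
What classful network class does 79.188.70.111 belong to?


First octet: 79
Binary: 01001111
0xxxxxxx -> Class A (1-126)
Class A, default mask 255.0.0.0 (/8)


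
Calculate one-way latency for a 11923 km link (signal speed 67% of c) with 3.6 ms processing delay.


Speed = 0.67 * 3e5 km/s = 201000 km/s
Propagation delay = 11923 / 201000 = 0.0593 s = 59.3184 ms
Processing delay = 3.6 ms
Total one-way latency = 62.9184 ms


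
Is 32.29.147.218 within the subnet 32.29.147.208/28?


Subnet network: 32.29.147.208
Test IP AND mask: 32.29.147.208
Yes, 32.29.147.218 is in 32.29.147.208/28


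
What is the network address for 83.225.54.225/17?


IP:   01010011.11100001.00110110.11100001
Mask: 11111111.11111111.10000000.00000000
AND operation:
Net:  01010011.11100001.00000000.00000000
Network: 83.225.0.0/17


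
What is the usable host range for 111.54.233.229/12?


Network: 111.48.0.0
Broadcast: 111.63.255.255
First usable = network + 1
Last usable = broadcast - 1
Range: 111.48.0.1 to 111.63.255.254


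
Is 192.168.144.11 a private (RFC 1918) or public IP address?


RFC 1918 private ranges:
  10.0.0.0/8 (10.0.0.0 - 10.255.255.255)
  172.16.0.0/12 (172.16.0.0 - 172.31.255.255)
  192.168.0.0/16 (192.168.0.0 - 192.168.255.255)
Private (in 192.168.0.0/16)


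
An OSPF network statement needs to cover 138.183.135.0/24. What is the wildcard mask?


Subnet mask: 255.255.255.0
Wildcard = 255.255.255.255 - subnet mask
255 - 255 = 0
255 - 255 = 0
255 - 255 = 0
255 - 0 = 255
Wildcard: 0.0.0.255


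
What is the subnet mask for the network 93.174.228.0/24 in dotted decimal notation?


/24 means 24 network bits, 8 host bits
Binary: 11111111111111111111111100000000
Mask: 255.255.255.0


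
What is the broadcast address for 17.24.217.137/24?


Network: 17.24.217.0/24
Host bits = 8
Set all host bits to 1:
Broadcast: 17.24.217.255


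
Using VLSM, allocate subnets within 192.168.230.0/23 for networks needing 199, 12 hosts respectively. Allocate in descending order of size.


199 hosts -> /24 (254 usable): 192.168.230.0/24
12 hosts -> /28 (14 usable): 192.168.231.0/28
Allocation: 192.168.230.0/24 (199 hosts, 254 usable); 192.168.231.0/28 (12 hosts, 14 usable)


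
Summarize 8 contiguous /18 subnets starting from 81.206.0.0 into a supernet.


Original prefix: /18
Number of subnets: 8 = 2^3
New prefix = 18 - 3 = 15
Supernet: 81.206.0.0/15


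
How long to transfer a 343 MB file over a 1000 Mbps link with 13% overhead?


Effective throughput = 1000 * (1 - 13/100) = 870 Mbps
File size in Mb = 343 * 8 = 2744 Mb
Time = 2744 / 870
Time = 3.154 seconds


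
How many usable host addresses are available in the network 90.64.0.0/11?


Host bits = 32 - 11 = 21
Total addresses = 2^21 = 2097152
Usable = total - 2 (network and broadcast)
Usable hosts: 2097150


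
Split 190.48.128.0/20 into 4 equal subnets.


New prefix = 20 + 2 = 22
Each subnet has 1024 addresses
  190.48.128.0/22
  190.48.132.0/22
  190.48.136.0/22
  190.48.140.0/22
Subnets: 190.48.128.0/22, 190.48.132.0/22, 190.48.136.0/22, 190.48.140.0/22


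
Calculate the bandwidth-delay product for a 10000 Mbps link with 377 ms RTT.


BDP = bandwidth * RTT
= 10000 Mbps * 377 ms
= 10000 * 1e6 * 377 / 1000 bits
= 3770000000 bits
= 471250000 bytes
= 460205.0781 KB
BDP = 3770000000 bits (471250000 bytes)


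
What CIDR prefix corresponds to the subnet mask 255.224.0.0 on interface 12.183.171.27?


Binary: 11111111.11100000.00000000.00000000
Count leading 1s
Prefix: /11


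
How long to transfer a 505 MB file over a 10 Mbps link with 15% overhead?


Effective throughput = 10 * (1 - 15/100) = 8.5 Mbps
File size in Mb = 505 * 8 = 4040 Mb
Time = 4040 / 8.5
Time = 475.2941 seconds


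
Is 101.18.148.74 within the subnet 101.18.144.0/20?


Subnet network: 101.18.144.0
Test IP AND mask: 101.18.144.0
Yes, 101.18.148.74 is in 101.18.144.0/20


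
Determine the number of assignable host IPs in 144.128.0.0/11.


Host bits = 32 - 11 = 21
Total addresses = 2^21 = 2097152
Usable = total - 2 (network and broadcast)
Usable hosts: 2097150


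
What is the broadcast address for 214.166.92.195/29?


Network: 214.166.92.192/29
Host bits = 3
Set all host bits to 1:
Broadcast: 214.166.92.199


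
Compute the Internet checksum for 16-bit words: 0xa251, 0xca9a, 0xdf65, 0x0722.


Sum all words (with carry folding):
+ 0xa251 = 0xa251
+ 0xca9a = 0x6cec
+ 0xdf65 = 0x4c52
+ 0x0722 = 0x5374
One's complement: ~0x5374
Checksum = 0xac8b
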